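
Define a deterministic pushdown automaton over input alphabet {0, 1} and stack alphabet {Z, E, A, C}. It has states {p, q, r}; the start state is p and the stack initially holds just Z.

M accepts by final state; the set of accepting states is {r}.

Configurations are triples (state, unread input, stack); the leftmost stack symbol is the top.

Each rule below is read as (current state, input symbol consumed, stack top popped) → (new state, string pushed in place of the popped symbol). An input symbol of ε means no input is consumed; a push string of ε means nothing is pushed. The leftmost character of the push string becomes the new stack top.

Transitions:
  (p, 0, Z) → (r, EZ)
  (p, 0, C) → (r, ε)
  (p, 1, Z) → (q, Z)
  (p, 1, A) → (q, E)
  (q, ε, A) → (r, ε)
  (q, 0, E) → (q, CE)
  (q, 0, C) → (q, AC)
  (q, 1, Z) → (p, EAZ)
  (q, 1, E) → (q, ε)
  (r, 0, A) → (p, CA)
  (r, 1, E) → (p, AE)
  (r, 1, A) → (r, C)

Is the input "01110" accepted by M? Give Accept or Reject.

(p, 01110, Z) ⊢ (r, 1110, EZ) ⊢ (p, 110, AEZ) ⊢ (q, 10, EEZ) ⊢ (q, 0, EZ) ⊢ (q, ε, CEZ)
All input consumed; state q ∉ F and no further ε-move applies.

Reject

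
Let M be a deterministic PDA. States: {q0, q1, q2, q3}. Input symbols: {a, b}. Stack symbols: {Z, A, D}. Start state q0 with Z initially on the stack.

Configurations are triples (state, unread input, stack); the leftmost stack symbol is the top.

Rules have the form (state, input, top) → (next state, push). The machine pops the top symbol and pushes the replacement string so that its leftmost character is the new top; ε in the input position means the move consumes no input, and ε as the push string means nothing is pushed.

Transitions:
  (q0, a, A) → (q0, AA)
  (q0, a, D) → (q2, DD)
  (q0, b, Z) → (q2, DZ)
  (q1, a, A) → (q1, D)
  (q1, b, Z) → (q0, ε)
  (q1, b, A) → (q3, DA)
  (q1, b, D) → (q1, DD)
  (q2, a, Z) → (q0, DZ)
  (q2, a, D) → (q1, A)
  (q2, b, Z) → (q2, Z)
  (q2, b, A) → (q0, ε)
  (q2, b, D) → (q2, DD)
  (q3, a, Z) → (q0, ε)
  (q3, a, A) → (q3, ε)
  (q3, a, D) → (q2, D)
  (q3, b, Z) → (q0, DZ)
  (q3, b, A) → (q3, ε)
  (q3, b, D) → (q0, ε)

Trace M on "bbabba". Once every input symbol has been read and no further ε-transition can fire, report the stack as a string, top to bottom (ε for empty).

(q0, bbabba, Z) ⊢ (q2, babba, DZ) ⊢ (q2, abba, DDZ) ⊢ (q1, bba, ADZ) ⊢ (q3, ba, DADZ) ⊢ (q0, a, ADZ) ⊢ (q0, ε, AADZ)
All input consumed in state q0 with stack AADZ.

AADZ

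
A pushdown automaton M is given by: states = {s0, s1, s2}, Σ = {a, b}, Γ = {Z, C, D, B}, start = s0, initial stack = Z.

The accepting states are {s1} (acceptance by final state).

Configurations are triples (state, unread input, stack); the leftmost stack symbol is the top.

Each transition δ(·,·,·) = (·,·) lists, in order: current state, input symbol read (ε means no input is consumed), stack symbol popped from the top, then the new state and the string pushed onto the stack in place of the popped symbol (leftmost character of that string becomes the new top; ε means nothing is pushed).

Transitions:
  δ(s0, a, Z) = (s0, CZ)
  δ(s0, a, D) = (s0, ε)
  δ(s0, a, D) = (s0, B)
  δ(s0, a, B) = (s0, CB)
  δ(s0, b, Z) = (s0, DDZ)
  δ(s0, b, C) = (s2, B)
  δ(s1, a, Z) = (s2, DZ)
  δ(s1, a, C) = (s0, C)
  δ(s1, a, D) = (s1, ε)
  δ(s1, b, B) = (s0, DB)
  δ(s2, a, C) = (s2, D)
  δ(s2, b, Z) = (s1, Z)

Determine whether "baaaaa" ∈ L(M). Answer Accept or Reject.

No computation consumes all input and reaches a final state.

Reject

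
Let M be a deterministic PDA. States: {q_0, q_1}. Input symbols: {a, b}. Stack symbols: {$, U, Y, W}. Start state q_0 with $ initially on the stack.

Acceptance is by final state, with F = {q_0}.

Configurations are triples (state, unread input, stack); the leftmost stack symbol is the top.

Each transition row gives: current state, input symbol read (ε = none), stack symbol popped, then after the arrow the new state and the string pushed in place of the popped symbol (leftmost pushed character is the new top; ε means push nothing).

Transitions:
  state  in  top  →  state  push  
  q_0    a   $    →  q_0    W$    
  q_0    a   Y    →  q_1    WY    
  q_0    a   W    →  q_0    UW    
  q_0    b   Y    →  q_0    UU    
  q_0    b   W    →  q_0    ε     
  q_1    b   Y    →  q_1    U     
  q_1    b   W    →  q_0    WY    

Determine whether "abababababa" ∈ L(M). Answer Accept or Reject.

Accept

(q_0, abababababa, $) ⊢ (q_0, bababababa, W$) ⊢ (q_0, ababababa, $) ⊢ (q_0, babababa, W$) ⊢ (q_0, abababa, $) ⊢ (q_0, bababa, W$) ⊢ (q_0, ababa, $) ⊢ (q_0, baba, W$) ⊢ (q_0, aba, $) ⊢ (q_0, ba, W$) ⊢ (q_0, a, $) ⊢ (q_0, ε, W$)
All input consumed; state q_0 ∈ F.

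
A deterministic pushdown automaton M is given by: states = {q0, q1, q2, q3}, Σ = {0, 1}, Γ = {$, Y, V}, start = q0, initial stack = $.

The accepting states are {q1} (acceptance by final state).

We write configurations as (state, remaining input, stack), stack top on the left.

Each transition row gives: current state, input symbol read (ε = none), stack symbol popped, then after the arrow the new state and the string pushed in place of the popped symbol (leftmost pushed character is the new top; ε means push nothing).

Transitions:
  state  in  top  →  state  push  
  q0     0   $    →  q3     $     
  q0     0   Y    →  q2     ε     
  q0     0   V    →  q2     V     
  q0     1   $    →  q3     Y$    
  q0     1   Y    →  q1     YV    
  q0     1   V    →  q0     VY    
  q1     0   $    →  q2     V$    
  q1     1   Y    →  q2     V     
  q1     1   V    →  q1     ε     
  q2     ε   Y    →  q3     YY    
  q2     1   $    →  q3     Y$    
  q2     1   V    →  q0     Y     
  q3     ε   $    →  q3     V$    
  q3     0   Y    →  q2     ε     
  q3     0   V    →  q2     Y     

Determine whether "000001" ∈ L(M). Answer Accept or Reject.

Reject

(q0, 000001, $) ⊢ (q3, 00001, $) ⊢ (q3, 00001, V$) ⊢ (q2, 0001, Y$) ⊢ (q3, 0001, YY$) ⊢ (q2, 001, Y$) ⊢ (q3, 001, YY$) ⊢ (q2, 01, Y$) ⊢ (q3, 01, YY$) ⊢ (q2, 1, Y$) ⊢ (q3, 1, YY$)
No transition applies at (q3, 1, YY$); input not fully consumed.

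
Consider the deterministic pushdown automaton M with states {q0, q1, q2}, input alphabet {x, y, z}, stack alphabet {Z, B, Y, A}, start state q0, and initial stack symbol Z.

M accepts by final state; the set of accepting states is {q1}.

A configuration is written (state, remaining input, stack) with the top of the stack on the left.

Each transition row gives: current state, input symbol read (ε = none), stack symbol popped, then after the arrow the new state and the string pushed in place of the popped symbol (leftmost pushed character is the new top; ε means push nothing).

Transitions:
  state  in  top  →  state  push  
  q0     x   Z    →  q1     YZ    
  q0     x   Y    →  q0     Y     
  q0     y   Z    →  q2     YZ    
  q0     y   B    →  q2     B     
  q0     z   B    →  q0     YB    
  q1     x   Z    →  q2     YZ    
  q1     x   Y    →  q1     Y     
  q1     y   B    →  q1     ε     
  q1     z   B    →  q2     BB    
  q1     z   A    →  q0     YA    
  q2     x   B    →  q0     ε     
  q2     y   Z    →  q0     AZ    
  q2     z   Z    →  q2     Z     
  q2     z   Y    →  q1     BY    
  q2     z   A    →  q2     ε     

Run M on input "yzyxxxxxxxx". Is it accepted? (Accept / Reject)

(q0, yzyxxxxxxxx, Z) ⊢ (q2, zyxxxxxxxx, YZ) ⊢ (q1, yxxxxxxxx, BYZ) ⊢ (q1, xxxxxxxx, YZ) ⊢ (q1, xxxxxxx, YZ) ⊢ (q1, xxxxxx, YZ) ⊢ (q1, xxxxx, YZ) ⊢ (q1, xxxx, YZ) ⊢ (q1, xxx, YZ) ⊢ (q1, xx, YZ) ⊢ (q1, x, YZ) ⊢ (q1, ε, YZ)
All input consumed; state q1 ∈ F.

Accept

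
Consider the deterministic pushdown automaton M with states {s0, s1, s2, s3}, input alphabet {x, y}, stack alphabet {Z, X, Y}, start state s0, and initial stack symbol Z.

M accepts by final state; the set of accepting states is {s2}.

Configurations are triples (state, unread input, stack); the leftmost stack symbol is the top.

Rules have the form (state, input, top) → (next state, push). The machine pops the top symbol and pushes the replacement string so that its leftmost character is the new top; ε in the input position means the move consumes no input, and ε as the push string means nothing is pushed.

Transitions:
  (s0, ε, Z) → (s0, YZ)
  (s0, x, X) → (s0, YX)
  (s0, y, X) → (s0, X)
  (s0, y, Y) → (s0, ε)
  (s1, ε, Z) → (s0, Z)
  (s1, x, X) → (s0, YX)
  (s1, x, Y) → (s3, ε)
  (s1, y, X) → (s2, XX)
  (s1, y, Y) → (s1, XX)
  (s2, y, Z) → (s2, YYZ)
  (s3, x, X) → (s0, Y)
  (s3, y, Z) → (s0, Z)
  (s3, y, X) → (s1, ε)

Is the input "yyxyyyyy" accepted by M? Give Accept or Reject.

Reject

(s0, yyxyyyyy, Z)
  ε-move, top Z: go to s0, push YZ → (s0, yyxyyyyy, YZ)
  read y, top Y: go to s0, push ε → (s0, yxyyyyy, Z)
  ε-move, top Z: go to s0, push YZ → (s0, yxyyyyy, YZ)
  read y, top Y: go to s0, push ε → (s0, xyyyyy, Z)
  ε-move, top Z: go to s0, push YZ → (s0, xyyyyy, YZ)
No transition applies at (s0, xyyyyy, YZ); input not fully consumed.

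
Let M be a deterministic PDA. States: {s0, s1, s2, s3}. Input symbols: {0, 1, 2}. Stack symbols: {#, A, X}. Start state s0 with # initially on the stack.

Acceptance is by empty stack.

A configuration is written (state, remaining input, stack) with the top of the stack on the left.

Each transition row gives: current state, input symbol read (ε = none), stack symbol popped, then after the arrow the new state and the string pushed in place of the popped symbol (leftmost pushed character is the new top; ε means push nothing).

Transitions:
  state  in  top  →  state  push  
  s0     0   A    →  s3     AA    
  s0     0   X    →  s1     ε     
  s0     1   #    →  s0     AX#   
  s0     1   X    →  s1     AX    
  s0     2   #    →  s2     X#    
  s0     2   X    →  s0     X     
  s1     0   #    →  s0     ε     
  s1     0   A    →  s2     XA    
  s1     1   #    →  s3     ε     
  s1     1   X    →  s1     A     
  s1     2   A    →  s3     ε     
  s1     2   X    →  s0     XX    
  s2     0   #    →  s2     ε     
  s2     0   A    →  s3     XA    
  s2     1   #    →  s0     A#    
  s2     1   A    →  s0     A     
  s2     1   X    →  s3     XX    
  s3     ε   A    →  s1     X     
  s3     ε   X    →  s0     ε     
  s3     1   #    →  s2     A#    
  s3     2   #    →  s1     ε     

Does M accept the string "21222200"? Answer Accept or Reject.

(s0, 21222200, #) ⊢ (s2, 1222200, X#) ⊢ (s3, 222200, XX#) ⊢ (s0, 222200, X#) ⊢ (s0, 22200, X#) ⊢ (s0, 2200, X#) ⊢ (s0, 200, X#) ⊢ (s0, 00, X#) ⊢ (s1, 0, #) ⊢ (s0, ε, ε)
All input consumed and the stack is empty.

Accept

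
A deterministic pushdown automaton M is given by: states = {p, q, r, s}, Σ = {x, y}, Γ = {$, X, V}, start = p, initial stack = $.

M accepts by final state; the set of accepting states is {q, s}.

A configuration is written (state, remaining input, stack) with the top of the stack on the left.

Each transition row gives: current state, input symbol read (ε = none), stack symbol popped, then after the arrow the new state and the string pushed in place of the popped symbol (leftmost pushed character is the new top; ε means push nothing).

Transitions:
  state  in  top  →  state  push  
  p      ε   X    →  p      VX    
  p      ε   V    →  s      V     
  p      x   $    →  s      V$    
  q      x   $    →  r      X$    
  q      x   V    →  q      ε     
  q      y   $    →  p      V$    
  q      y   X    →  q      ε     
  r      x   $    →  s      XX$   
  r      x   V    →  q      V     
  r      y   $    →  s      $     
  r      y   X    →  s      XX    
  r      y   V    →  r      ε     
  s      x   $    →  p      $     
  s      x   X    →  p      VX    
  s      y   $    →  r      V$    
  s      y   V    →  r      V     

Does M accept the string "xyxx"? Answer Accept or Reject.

(p, xyxx, $)
  read x, top $: go to s, push V$ → (s, yxx, V$)
  read y, top V: go to r, push V → (r, xx, V$)
  read x, top V: go to q, push V → (q, x, V$)
  read x, top V: go to q, push ε → (q, ε, $)
All input consumed; state q ∈ F.

Accept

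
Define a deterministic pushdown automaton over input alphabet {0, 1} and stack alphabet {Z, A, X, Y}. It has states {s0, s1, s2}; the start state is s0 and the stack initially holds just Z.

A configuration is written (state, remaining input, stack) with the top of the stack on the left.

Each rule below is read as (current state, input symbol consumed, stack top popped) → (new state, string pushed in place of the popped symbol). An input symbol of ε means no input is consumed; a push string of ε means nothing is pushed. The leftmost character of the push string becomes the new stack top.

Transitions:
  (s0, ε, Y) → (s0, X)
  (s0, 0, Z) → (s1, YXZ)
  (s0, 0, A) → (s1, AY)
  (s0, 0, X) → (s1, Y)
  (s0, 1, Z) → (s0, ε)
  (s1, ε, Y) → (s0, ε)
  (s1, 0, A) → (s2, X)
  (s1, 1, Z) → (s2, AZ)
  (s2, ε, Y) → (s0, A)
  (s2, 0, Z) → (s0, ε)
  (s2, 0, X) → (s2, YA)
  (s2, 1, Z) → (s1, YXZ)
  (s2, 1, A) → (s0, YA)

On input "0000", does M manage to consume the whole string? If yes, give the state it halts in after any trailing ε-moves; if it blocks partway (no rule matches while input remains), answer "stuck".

(s0, 0000, Z)
  read 0, top Z: go to s1, push YXZ → (s1, 000, YXZ)
  ε-move, top Y: go to s0, push ε → (s0, 000, XZ)
  read 0, top X: go to s1, push Y → (s1, 00, YZ)
  ε-move, top Y: go to s0, push ε → (s0, 00, Z)
  read 0, top Z: go to s1, push YXZ → (s1, 0, YXZ)
  ε-move, top Y: go to s0, push ε → (s0, 0, XZ)
  read 0, top X: go to s1, push Y → (s1, ε, YZ)
  ε-move, top Y: go to s0, push ε → (s0, ε, Z)
All input consumed; M is in state s0.

s0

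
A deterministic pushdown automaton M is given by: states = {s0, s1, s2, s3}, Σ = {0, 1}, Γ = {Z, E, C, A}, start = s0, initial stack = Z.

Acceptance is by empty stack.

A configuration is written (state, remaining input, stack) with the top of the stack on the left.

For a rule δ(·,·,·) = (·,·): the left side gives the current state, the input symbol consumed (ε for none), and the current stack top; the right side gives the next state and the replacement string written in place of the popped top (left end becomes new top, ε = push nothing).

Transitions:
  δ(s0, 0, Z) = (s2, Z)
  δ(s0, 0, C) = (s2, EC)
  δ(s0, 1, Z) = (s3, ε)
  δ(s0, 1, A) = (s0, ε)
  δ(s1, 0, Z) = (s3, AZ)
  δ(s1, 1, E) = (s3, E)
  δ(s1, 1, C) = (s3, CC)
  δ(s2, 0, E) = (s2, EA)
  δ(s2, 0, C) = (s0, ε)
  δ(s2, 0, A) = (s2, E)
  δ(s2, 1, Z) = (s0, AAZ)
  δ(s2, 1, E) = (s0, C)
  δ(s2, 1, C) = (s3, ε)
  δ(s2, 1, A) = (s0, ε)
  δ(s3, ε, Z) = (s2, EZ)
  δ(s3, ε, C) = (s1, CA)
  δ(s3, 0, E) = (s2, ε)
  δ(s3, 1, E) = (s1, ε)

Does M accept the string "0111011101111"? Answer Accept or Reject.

(s0, 0111011101111, Z) ⊢ (s2, 111011101111, Z) ⊢ (s0, 11011101111, AAZ) ⊢ (s0, 1011101111, AZ) ⊢ (s0, 011101111, Z) ⊢ (s2, 11101111, Z) ⊢ (s0, 1101111, AAZ) ⊢ (s0, 101111, AZ) ⊢ (s0, 01111, Z) ⊢ (s2, 1111, Z) ⊢ (s0, 111, AAZ) ⊢ (s0, 11, AZ) ⊢ (s0, 1, Z) ⊢ (s3, ε, ε)
All input consumed and the stack is empty.

Accept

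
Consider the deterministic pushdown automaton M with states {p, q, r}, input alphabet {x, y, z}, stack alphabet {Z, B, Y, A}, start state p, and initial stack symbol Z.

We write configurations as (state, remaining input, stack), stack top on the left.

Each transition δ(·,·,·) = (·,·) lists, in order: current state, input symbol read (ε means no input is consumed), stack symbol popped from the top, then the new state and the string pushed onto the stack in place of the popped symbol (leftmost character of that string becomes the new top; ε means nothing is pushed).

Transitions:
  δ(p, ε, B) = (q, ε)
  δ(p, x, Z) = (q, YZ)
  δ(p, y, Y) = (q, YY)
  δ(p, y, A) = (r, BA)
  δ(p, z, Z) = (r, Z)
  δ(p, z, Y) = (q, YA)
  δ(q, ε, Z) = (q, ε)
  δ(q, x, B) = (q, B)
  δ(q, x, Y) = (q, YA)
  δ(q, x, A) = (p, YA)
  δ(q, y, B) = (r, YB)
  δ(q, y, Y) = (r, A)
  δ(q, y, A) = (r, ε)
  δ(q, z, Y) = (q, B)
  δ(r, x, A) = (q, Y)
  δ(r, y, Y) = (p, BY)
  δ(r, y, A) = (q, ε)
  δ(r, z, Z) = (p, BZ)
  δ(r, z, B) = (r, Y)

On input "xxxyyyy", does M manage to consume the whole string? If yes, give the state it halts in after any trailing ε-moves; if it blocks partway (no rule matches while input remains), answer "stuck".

(p, xxxyyyy, Z) ⊢ (q, xxyyyy, YZ) ⊢ (q, xyyyy, YAZ) ⊢ (q, yyyy, YAAZ) ⊢ (r, yyy, AAAZ) ⊢ (q, yy, AAZ) ⊢ (r, y, AZ) ⊢ (q, ε, Z) ⊢ (q, ε, ε)
All input consumed; M is in state q.

q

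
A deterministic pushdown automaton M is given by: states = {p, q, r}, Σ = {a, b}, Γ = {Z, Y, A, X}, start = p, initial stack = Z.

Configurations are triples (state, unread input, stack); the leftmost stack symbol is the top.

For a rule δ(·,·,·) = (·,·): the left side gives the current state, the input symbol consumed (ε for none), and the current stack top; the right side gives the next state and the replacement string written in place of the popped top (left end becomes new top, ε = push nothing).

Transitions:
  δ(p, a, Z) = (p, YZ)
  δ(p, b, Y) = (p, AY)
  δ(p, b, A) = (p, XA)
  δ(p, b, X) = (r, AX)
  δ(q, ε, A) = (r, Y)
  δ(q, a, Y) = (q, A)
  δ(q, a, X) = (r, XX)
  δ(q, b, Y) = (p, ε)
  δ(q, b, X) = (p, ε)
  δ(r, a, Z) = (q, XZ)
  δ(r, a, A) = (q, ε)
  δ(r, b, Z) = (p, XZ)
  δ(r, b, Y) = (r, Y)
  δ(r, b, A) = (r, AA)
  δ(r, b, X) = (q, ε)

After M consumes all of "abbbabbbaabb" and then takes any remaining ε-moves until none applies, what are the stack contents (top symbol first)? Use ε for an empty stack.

(p, abbbabbbaabb, Z)
  read a, top Z: go to p, push YZ → (p, bbbabbbaabb, YZ)
  read b, top Y: go to p, push AY → (p, bbabbbaabb, AYZ)
  read b, top A: go to p, push XA → (p, babbbaabb, XAYZ)
  read b, top X: go to r, push AX → (r, abbbaabb, AXAYZ)
  read a, top A: go to q, push ε → (q, bbbaabb, XAYZ)
  read b, top X: go to p, push ε → (p, bbaabb, AYZ)
  read b, top A: go to p, push XA → (p, baabb, XAYZ)
  read b, top X: go to r, push AX → (r, aabb, AXAYZ)
  read a, top A: go to q, push ε → (q, abb, XAYZ)
  read a, top X: go to r, push XX → (r, bb, XXAYZ)
  read b, top X: go to q, push ε → (q, b, XAYZ)
  read b, top X: go to p, push ε → (p, ε, AYZ)
All input consumed in state p with stack AYZ.

AYZ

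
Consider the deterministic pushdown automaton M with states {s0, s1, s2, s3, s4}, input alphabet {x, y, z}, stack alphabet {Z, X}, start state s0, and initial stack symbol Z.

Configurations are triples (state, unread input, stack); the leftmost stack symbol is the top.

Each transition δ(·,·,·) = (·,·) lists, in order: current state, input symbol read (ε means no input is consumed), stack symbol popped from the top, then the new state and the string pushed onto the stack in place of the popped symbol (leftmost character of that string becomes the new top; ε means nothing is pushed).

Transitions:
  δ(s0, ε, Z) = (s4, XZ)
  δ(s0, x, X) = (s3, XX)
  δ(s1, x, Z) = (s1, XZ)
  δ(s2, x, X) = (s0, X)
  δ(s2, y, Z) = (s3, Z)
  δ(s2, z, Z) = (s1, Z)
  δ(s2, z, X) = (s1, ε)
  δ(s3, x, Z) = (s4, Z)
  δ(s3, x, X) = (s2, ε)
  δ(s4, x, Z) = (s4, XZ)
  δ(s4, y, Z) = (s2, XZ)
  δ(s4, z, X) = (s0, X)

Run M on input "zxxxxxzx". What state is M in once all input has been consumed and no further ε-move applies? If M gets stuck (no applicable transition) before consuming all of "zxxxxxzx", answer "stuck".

s1

(s0, zxxxxxzx, Z)
  ε-move, top Z: go to s4, push XZ → (s4, zxxxxxzx, XZ)
  read z, top X: go to s0, push X → (s0, xxxxxzx, XZ)
  read x, top X: go to s3, push XX → (s3, xxxxzx, XXZ)
  read x, top X: go to s2, push ε → (s2, xxxzx, XZ)
  read x, top X: go to s0, push X → (s0, xxzx, XZ)
  read x, top X: go to s3, push XX → (s3, xzx, XXZ)
  read x, top X: go to s2, push ε → (s2, zx, XZ)
  read z, top X: go to s1, push ε → (s1, x, Z)
  read x, top Z: go to s1, push XZ → (s1, ε, XZ)
All input consumed; M is in state s1.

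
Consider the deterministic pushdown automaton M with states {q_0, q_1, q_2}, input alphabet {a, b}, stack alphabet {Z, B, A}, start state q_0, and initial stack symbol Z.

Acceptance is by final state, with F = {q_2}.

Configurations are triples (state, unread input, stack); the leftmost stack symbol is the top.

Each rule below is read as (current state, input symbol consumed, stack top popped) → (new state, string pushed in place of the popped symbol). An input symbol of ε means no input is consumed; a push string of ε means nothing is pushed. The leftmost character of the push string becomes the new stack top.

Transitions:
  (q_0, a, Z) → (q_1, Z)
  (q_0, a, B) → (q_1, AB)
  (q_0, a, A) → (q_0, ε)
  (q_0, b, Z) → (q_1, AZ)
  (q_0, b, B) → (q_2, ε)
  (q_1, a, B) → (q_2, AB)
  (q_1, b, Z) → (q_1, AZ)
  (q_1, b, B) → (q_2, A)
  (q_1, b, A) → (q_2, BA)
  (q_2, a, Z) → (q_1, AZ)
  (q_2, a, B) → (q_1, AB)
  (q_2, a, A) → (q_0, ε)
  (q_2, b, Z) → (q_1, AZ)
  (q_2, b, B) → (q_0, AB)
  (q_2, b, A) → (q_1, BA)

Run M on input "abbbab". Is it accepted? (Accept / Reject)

Accept

(q_0, abbbab, Z)
  read a, top Z: go to q_1, push Z → (q_1, bbbab, Z)
  read b, top Z: go to q_1, push AZ → (q_1, bbab, AZ)
  read b, top A: go to q_2, push BA → (q_2, bab, BAZ)
  read b, top B: go to q_0, push AB → (q_0, ab, ABAZ)
  read a, top A: go to q_0, push ε → (q_0, b, BAZ)
  read b, top B: go to q_2, push ε → (q_2, ε, AZ)
All input consumed; state q_2 ∈ F.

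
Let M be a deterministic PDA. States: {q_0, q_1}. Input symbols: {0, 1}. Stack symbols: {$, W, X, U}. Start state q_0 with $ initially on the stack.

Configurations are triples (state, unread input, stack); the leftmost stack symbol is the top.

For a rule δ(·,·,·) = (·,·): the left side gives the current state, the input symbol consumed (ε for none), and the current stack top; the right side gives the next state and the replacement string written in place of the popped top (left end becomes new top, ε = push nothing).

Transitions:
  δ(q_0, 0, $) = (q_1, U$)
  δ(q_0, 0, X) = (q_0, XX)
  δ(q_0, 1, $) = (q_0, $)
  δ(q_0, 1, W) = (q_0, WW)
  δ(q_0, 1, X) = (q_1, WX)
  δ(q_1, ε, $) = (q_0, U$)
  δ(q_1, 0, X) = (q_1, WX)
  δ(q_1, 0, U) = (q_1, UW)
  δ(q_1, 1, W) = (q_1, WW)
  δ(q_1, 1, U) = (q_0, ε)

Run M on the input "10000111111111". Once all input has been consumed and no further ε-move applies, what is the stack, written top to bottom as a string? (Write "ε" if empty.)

(q_0, 10000111111111, $) ⊢ (q_0, 0000111111111, $) ⊢ (q_1, 000111111111, U$) ⊢ (q_1, 00111111111, UW$) ⊢ (q_1, 0111111111, UWW$) ⊢ (q_1, 111111111, UWWW$) ⊢ (q_0, 11111111, WWW$) ⊢ (q_0, 1111111, WWWW$) ⊢ (q_0, 111111, WWWWW$) ⊢ (q_0, 11111, WWWWWW$) ⊢ (q_0, 1111, WWWWWWW$) ⊢ (q_0, 111, WWWWWWWW$) ⊢ (q_0, 11, WWWWWWWWW$) ⊢ (q_0, 1, WWWWWWWWWW$) ⊢ (q_0, ε, WWWWWWWWWWW$)
All input consumed in state q_0 with stack WWWWWWWWWWW$.

WWWWWWWWWWW$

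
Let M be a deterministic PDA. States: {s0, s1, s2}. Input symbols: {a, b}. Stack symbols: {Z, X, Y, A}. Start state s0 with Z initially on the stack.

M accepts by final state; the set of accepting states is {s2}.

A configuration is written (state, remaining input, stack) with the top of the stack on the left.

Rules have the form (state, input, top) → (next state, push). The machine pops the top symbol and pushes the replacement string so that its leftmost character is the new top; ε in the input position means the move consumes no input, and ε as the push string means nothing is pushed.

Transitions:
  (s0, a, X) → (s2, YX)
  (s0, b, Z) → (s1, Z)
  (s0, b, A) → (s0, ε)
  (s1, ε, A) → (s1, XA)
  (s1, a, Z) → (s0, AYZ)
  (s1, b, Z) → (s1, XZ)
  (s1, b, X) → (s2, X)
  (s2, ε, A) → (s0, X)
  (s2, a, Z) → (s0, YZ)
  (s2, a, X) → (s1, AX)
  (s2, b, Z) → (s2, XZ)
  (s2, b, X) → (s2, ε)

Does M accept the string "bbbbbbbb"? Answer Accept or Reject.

(s0, bbbbbbbb, Z)
  read b, top Z: go to s1, push Z → (s1, bbbbbbb, Z)
  read b, top Z: go to s1, push XZ → (s1, bbbbbb, XZ)
  read b, top X: go to s2, push X → (s2, bbbbb, XZ)
  read b, top X: go to s2, push ε → (s2, bbbb, Z)
  read b, top Z: go to s2, push XZ → (s2, bbb, XZ)
  read b, top X: go to s2, push ε → (s2, bb, Z)
  read b, top Z: go to s2, push XZ → (s2, b, XZ)
  read b, top X: go to s2, push ε → (s2, ε, Z)
All input consumed; state s2 ∈ F.

Accept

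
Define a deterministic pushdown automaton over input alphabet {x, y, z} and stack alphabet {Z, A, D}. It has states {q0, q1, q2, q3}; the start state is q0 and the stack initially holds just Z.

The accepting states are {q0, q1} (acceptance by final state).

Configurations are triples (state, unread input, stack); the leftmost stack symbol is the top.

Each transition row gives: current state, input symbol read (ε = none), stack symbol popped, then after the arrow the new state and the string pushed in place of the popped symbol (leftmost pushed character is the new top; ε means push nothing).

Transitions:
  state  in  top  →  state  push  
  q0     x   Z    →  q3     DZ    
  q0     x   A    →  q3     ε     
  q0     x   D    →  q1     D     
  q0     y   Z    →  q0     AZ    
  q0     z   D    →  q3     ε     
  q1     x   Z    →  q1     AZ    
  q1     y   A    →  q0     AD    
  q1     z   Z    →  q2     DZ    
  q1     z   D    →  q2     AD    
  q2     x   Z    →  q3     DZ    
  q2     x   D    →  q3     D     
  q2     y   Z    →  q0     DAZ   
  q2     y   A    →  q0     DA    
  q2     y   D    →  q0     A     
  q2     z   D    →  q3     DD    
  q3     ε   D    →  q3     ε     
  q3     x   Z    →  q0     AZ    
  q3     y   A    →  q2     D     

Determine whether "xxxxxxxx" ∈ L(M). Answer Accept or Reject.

Accept

(q0, xxxxxxxx, Z) ⊢ (q3, xxxxxxx, DZ) ⊢ (q3, xxxxxxx, Z) ⊢ (q0, xxxxxx, AZ) ⊢ (q3, xxxxx, Z) ⊢ (q0, xxxx, AZ) ⊢ (q3, xxx, Z) ⊢ (q0, xx, AZ) ⊢ (q3, x, Z) ⊢ (q0, ε, AZ)
All input consumed; state q0 ∈ F.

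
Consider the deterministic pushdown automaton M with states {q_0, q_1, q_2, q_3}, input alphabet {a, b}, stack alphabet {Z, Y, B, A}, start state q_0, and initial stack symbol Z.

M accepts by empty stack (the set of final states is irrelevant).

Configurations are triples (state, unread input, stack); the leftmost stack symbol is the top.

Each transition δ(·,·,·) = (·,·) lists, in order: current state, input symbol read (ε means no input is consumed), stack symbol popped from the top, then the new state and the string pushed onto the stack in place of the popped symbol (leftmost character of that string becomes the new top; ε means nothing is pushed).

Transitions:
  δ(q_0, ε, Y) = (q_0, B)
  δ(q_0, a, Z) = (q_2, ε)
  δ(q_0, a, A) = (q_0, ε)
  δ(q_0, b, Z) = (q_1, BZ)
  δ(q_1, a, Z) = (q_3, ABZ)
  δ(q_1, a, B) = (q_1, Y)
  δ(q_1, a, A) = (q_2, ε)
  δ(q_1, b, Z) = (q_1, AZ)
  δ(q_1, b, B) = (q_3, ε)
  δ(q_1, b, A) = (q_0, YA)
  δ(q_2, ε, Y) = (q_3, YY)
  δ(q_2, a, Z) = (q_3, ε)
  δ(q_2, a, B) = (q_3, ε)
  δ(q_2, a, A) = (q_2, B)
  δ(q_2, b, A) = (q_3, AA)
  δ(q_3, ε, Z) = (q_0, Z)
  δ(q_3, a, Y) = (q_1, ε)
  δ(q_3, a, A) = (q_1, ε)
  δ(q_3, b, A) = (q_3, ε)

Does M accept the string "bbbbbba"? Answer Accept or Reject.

(q_0, bbbbbba, Z)
  read b, top Z: go to q_1, push BZ → (q_1, bbbbba, BZ)
  read b, top B: go to q_3, push ε → (q_3, bbbba, Z)
  ε-move, top Z: go to q_0, push Z → (q_0, bbbba, Z)
  read b, top Z: go to q_1, push BZ → (q_1, bbba, BZ)
  read b, top B: go to q_3, push ε → (q_3, bba, Z)
  ε-move, top Z: go to q_0, push Z → (q_0, bba, Z)
  read b, top Z: go to q_1, push BZ → (q_1, ba, BZ)
  read b, top B: go to q_3, push ε → (q_3, a, Z)
  ε-move, top Z: go to q_0, push Z → (q_0, a, Z)
  read a, top Z: go to q_2, push ε → (q_2, ε, ε)
All input consumed and the stack is empty.

Accept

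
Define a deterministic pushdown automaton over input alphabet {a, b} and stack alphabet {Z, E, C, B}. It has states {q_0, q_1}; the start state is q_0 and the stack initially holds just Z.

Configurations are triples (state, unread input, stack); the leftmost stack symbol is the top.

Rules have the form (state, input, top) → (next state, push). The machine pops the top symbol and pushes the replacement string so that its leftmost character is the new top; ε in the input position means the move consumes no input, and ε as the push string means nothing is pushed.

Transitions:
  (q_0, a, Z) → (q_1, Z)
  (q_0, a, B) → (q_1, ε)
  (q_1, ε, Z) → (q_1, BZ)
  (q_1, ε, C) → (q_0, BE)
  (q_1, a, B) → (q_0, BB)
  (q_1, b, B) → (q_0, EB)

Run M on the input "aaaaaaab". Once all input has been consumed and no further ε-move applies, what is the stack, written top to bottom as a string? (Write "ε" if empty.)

EBZ

(q_0, aaaaaaab, Z)
  read a, top Z: go to q_1, push Z → (q_1, aaaaaab, Z)
  ε-move, top Z: go to q_1, push BZ → (q_1, aaaaaab, BZ)
  read a, top B: go to q_0, push BB → (q_0, aaaaab, BBZ)
  read a, top B: go to q_1, push ε → (q_1, aaaab, BZ)
  read a, top B: go to q_0, push BB → (q_0, aaab, BBZ)
  read a, top B: go to q_1, push ε → (q_1, aab, BZ)
  read a, top B: go to q_0, push BB → (q_0, ab, BBZ)
  read a, top B: go to q_1, push ε → (q_1, b, BZ)
  read b, top B: go to q_0, push EB → (q_0, ε, EBZ)
All input consumed in state q_0 with stack EBZ.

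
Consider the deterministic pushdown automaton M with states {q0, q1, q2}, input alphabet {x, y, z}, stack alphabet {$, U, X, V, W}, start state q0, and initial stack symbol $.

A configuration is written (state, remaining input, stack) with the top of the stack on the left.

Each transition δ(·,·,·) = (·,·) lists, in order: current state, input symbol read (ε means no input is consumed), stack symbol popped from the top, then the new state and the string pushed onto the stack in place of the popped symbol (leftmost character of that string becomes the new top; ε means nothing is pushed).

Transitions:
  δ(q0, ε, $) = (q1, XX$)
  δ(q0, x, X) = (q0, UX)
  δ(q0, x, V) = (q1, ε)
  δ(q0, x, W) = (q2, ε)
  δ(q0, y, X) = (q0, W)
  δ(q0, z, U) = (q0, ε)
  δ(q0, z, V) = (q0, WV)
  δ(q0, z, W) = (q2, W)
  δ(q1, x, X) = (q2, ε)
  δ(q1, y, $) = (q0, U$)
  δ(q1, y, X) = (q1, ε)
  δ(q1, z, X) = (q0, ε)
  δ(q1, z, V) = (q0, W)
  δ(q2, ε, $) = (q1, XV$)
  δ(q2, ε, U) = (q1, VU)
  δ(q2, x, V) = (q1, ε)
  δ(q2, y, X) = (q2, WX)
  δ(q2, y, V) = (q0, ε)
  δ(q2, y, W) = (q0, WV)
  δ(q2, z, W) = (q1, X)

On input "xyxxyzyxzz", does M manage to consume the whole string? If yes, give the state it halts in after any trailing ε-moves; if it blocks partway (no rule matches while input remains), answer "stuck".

(q0, xyxxyzyxzz, $)
  ε-move, top $: go to q1, push XX$ → (q1, xyxxyzyxzz, XX$)
  read x, top X: go to q2, push ε → (q2, yxxyzyxzz, X$)
  read y, top X: go to q2, push WX → (q2, xxyzyxzz, WX$)
No transition for (q2, x, top W); M blocks with input xxyzyxzz remaining.

stuck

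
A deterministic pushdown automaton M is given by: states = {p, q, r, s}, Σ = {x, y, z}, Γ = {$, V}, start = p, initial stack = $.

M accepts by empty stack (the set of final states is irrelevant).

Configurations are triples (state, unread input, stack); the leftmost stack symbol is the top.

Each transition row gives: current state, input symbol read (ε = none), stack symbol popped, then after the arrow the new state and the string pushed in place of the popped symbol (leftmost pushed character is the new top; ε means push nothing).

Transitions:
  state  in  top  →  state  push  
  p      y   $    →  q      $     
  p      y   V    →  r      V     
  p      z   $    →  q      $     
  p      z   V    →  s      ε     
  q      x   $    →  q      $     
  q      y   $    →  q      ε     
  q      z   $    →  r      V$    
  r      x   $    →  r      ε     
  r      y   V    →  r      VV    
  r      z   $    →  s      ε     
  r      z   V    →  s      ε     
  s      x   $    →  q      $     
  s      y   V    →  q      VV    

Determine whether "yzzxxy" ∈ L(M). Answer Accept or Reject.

Accept

(p, yzzxxy, $)
  read y, top $: go to q, push $ → (q, zzxxy, $)
  read z, top $: go to r, push V$ → (r, zxxy, V$)
  read z, top V: go to s, push ε → (s, xxy, $)
  read x, top $: go to q, push $ → (q, xy, $)
  read x, top $: go to q, push $ → (q, y, $)
  read y, top $: go to q, push ε → (q, ε, ε)
All input consumed and the stack is empty.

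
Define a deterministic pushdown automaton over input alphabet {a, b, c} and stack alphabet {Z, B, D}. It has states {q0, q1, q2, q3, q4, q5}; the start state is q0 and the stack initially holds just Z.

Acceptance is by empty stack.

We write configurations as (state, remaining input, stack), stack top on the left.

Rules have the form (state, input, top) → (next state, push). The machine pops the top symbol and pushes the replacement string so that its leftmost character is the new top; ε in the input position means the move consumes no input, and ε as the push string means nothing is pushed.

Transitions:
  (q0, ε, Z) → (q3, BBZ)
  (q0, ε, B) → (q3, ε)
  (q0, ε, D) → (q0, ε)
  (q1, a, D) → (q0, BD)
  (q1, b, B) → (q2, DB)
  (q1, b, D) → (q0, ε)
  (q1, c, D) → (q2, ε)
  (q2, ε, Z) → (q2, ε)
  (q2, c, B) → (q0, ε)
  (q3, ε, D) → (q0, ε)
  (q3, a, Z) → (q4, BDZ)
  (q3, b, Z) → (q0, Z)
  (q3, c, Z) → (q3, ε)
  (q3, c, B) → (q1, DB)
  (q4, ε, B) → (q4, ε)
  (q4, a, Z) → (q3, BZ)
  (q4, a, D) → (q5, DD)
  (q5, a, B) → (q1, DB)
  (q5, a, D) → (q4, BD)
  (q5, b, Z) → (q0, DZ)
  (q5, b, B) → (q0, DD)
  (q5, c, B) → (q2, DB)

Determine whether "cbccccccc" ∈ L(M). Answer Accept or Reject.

(q0, cbccccccc, Z)
  ε-move, top Z: go to q3, push BBZ → (q3, cbccccccc, BBZ)
  read c, top B: go to q1, push DB → (q1, bccccccc, DBBZ)
  read b, top D: go to q0, push ε → (q0, ccccccc, BBZ)
  ε-move, top B: go to q3, push ε → (q3, ccccccc, BZ)
  read c, top B: go to q1, push DB → (q1, cccccc, DBZ)
  read c, top D: go to q2, push ε → (q2, ccccc, BZ)
  read c, top B: go to q0, push ε → (q0, cccc, Z)
  ε-move, top Z: go to q3, push BBZ → (q3, cccc, BBZ)
  read c, top B: go to q1, push DB → (q1, ccc, DBBZ)
  read c, top D: go to q2, push ε → (q2, cc, BBZ)
  read c, top B: go to q0, push ε → (q0, c, BZ)
  ε-move, top B: go to q3, push ε → (q3, c, Z)
  read c, top Z: go to q3, push ε → (q3, ε, ε)
All input consumed and the stack is empty.

Accept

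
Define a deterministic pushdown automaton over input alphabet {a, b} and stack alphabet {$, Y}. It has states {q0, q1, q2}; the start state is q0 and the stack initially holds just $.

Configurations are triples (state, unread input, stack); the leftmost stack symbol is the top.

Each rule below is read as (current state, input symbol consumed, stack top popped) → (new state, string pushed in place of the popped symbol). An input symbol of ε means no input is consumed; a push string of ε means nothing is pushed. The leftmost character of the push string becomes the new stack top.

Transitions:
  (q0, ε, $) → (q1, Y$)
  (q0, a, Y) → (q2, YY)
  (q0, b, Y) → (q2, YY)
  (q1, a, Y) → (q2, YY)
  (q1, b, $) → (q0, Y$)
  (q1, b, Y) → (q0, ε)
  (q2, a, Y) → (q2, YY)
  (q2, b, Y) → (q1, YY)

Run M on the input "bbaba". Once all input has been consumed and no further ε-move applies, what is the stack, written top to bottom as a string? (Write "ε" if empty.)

YYYY$

(q0, bbaba, $) ⊢ (q1, bbaba, Y$) ⊢ (q0, baba, $) ⊢ (q1, baba, Y$) ⊢ (q0, aba, $) ⊢ (q1, aba, Y$) ⊢ (q2, ba, YY$) ⊢ (q1, a, YYY$) ⊢ (q2, ε, YYYY$)
All input consumed in state q2 with stack YYYY$.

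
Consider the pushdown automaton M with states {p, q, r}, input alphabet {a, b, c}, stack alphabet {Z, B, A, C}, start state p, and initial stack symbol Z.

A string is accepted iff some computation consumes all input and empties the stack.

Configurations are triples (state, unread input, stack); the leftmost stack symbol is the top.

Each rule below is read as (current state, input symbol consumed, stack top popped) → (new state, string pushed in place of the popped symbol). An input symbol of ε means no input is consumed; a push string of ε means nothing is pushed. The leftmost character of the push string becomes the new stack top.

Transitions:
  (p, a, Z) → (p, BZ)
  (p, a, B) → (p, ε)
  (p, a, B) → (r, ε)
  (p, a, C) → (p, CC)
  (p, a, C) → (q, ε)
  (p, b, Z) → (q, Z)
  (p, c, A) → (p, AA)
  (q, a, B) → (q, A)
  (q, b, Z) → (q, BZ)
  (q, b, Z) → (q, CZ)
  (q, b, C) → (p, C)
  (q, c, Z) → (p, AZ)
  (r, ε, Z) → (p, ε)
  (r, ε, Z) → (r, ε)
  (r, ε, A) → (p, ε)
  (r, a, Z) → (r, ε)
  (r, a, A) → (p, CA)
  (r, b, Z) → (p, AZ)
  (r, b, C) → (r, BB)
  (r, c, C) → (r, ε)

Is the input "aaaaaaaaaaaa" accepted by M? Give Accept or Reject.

Accept

One accepting computation: (p, aaaaaaaaaaaa, Z) ⊢ (p, aaaaaaaaaaa, BZ) ⊢ (p, aaaaaaaaaa, Z) ⊢ (p, aaaaaaaaa, BZ) ⊢ (p, aaaaaaaa, Z) ⊢ (p, aaaaaaa, BZ) ⊢ (p, aaaaaa, Z) ⊢ (p, aaaaa, BZ) ⊢ (p, aaaa, Z) ⊢ (p, aaa, BZ) ⊢ (p, aa, Z) ⊢ (p, a, BZ) ⊢ (r, ε, Z) ⊢ (p, ε, ε)
All input consumed and the stack is empty.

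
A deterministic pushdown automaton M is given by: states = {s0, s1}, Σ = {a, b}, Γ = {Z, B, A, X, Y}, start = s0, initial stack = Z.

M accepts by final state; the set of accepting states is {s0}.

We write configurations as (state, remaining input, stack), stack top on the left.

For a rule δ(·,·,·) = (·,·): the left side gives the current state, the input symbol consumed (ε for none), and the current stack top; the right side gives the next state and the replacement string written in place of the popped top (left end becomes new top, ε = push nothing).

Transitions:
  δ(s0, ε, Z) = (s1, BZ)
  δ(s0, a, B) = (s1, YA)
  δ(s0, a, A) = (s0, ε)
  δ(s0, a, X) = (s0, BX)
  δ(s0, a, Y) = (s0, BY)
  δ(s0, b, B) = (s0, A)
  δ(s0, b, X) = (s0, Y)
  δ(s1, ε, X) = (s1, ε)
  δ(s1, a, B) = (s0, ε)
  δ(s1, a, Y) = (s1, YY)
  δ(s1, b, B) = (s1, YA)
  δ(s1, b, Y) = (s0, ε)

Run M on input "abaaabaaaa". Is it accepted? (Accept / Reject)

(s0, abaaabaaaa, Z)
  ε-move, top Z: go to s1, push BZ → (s1, abaaabaaaa, BZ)
  read a, top B: go to s0, push ε → (s0, baaabaaaa, Z)
  ε-move, top Z: go to s1, push BZ → (s1, baaabaaaa, BZ)
  read b, top B: go to s1, push YA → (s1, aaabaaaa, YAZ)
  read a, top Y: go to s1, push YY → (s1, aabaaaa, YYAZ)
  read a, top Y: go to s1, push YY → (s1, abaaaa, YYYAZ)
  read a, top Y: go to s1, push YY → (s1, baaaa, YYYYAZ)
  read b, top Y: go to s0, push ε → (s0, aaaa, YYYAZ)
  read a, top Y: go to s0, push BY → (s0, aaa, BYYYAZ)
  read a, top B: go to s1, push YA → (s1, aa, YAYYYAZ)
  read a, top Y: go to s1, push YY → (s1, a, YYAYYYAZ)
  read a, top Y: go to s1, push YY → (s1, ε, YYYAYYYAZ)
All input consumed; state s1 ∉ F and no further ε-move applies.

Reject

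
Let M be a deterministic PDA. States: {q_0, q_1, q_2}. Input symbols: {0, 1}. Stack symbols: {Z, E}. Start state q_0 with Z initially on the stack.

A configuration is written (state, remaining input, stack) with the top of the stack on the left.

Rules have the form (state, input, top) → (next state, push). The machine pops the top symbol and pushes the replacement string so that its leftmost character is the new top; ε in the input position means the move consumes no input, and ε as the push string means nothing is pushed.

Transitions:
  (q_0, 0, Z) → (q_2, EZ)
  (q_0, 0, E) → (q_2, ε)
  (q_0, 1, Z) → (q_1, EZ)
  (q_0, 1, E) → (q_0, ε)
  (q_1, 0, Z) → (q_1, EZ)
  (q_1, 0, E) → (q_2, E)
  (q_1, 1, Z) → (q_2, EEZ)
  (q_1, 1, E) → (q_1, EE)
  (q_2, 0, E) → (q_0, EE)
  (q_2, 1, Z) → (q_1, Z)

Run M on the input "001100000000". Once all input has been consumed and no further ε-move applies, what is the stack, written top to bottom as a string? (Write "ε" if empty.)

(q_0, 001100000000, Z)
  read 0, top Z: go to q_2, push EZ → (q_2, 01100000000, EZ)
  read 0, top E: go to q_0, push EE → (q_0, 1100000000, EEZ)
  read 1, top E: go to q_0, push ε → (q_0, 100000000, EZ)
  read 1, top E: go to q_0, push ε → (q_0, 00000000, Z)
  read 0, top Z: go to q_2, push EZ → (q_2, 0000000, EZ)
  read 0, top E: go to q_0, push EE → (q_0, 000000, EEZ)
  read 0, top E: go to q_2, push ε → (q_2, 00000, EZ)
  read 0, top E: go to q_0, push EE → (q_0, 0000, EEZ)
  read 0, top E: go to q_2, push ε → (q_2, 000, EZ)
  read 0, top E: go to q_0, push EE → (q_0, 00, EEZ)
  read 0, top E: go to q_2, push ε → (q_2, 0, EZ)
  read 0, top E: go to q_0, push EE → (q_0, ε, EEZ)
All input consumed in state q_0 with stack EEZ.

EEZ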